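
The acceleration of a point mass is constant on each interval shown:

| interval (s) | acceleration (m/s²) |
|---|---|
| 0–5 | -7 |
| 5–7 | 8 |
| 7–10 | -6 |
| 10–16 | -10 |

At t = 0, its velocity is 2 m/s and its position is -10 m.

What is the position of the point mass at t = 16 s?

-605.5 m

On each constant-a segment, Δv = aΔt and Δx = v₀Δt + ½aΔt²; chain segment to segment.
0–5 s: v starts 2 m/s; Δx = 2·5 + ½·-7·5² = -77.5 m; v ends -33 m/s.
5–7 s: v starts -33 m/s; Δx = -33·2 + ½·8·2² = -50 m; v ends -17 m/s.
7–10 s: v starts -17 m/s; Δx = -17·3 + ½·-6·3² = -78 m; v ends -35 m/s.
10–16 s: v starts -35 m/s; Δx = -35·6 + ½·-10·6² = -390 m; v ends -95 m/s.
x(16) = -10 + Σ Δx = -605.5 m.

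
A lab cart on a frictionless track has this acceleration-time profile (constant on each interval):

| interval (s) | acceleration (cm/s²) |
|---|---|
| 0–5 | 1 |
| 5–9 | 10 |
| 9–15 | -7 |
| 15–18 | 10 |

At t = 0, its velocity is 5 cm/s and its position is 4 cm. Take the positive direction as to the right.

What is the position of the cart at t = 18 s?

On each constant-a segment, Δv = aΔt and Δx = v₀Δt + ½aΔt²; chain segment to segment.
0–5 s: v starts 5 cm/s; Δx = 5·5 + ½·1·5² = 37.5 cm; v ends 10 cm/s.
5–9 s: v starts 10 cm/s; Δx = 10·4 + ½·10·4² = 120 cm; v ends 50 cm/s.
9–15 s: v starts 50 cm/s; Δx = 50·6 + ½·-7·6² = 174 cm; v ends 8 cm/s.
15–18 s: v starts 8 cm/s; Δx = 8·3 + ½·10·3² = 69 cm; v ends 38 cm/s.
x(18) = 4 + Σ Δx = 404.5 cm.

404.5 cm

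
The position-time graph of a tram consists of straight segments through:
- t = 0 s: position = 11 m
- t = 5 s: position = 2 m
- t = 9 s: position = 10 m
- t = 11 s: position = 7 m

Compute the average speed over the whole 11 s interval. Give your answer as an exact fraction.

Average speed = (total path length)/(elapsed time); on a piecewise-linear x-t graph the path length is Σ|Δx|.
0–5 s: |Δx| = |2 − 11| = 9 m
5–9 s: |Δx| = |10 − 2| = 8 m
9–11 s: |Δx| = |7 − 10| = 3 m
Total path = 20 m; average speed = 20/11 = 20/11 m/s.

20/11 m/s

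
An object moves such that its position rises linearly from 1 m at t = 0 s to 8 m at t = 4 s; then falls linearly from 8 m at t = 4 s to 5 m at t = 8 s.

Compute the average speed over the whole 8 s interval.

Average speed = (total path length)/(elapsed time); on a piecewise-linear x-t graph the path length is Σ|Δx|.
0–4 s: |Δx| = |8 − 1| = 7 m
4–8 s: |Δx| = |5 − 8| = 3 m
Total path = 10 m; average speed = 10/8 = 1.25 m/s.

1.25 m/s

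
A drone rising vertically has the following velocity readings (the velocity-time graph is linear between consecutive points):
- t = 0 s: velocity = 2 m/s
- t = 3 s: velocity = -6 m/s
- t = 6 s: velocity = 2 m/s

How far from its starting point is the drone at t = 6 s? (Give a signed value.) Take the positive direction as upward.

Displacement is the signed area under the v-t curve.
0–3 s: ½(2 + -6)(3) = -6 m
3–6 s: ½(-6 + 2)(3) = -6 m
Net displacement = -12 m

-12 m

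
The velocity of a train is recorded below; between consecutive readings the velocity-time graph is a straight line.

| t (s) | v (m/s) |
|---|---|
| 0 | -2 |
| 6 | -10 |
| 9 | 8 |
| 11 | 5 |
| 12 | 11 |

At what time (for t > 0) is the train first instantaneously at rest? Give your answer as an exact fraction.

t = 23/3 s

v changes sign on 6–9 s (from -10 to 8); the graph is linear there, so v = 0 at t = 6 + (10)·(9 − 6)/(8 − -10) = 23/3 s.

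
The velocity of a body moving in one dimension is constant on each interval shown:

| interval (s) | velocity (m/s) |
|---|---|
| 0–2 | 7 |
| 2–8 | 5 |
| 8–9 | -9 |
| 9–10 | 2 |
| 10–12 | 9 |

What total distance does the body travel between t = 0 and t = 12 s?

73 m

Distance (not displacement) is the total path length: add the absolute areas under v-t.
0–2 s: |7| × 2 = 14 m
2–8 s: |5| × 6 = 30 m
8–9 s: |-9| × 1 = 9 m
9–10 s: |2| × 1 = 2 m
10–12 s: |9| × 2 = 18 m
Total distance = 73 m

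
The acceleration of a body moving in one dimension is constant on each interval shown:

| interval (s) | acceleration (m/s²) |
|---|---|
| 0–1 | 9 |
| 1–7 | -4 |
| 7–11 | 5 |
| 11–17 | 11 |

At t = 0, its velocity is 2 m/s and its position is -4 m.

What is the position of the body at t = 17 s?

224.5 m

On each constant-a segment, Δv = aΔt and Δx = v₀Δt + ½aΔt²; chain segment to segment.
0–1 s: v starts 2 m/s; Δx = 2·1 + ½·9·1² = 6.5 m; v ends 11 m/s.
1–7 s: v starts 11 m/s; Δx = 11·6 + ½·-4·6² = -6 m; v ends -13 m/s.
7–11 s: v starts -13 m/s; Δx = -13·4 + ½·5·4² = -12 m; v ends 7 m/s.
11–17 s: v starts 7 m/s; Δx = 7·6 + ½·11·6² = 240 m; v ends 73 m/s.
x(17) = -4 + Σ Δx = 224.5 m.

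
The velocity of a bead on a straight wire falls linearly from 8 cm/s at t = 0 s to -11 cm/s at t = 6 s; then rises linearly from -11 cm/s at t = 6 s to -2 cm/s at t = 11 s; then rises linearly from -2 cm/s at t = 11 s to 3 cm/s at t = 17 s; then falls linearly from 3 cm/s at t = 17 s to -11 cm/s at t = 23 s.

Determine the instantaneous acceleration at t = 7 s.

Acceleration is the slope of the v-t graph on 6–11 s: (-2 − -11)/(11 − 6) = 1.8 cm/s².

1.8 cm/s²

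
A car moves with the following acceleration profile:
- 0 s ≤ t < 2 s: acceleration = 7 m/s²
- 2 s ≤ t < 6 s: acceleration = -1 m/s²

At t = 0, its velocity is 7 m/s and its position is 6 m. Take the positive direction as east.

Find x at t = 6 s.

110 m

On each constant-a segment, Δv = aΔt and Δx = v₀Δt + ½aΔt²; chain segment to segment.
0–2 s: v starts 7 m/s; Δx = 7·2 + ½·7·2² = 28 m; v ends 21 m/s.
2–6 s: v starts 21 m/s; Δx = 21·4 + ½·-1·4² = 76 m; v ends 17 m/s.
x(6) = 6 + Σ Δx = 110 m.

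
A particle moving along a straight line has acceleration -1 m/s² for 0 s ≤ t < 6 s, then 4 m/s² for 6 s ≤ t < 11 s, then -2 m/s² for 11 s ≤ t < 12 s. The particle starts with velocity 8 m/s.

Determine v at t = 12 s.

20 m/s

Δv equals the area under the a-t graph; then v = v₀ + Δv.
0–6 s: -1 × 6 = -6 m/s
6–11 s: 4 × 5 = 20 m/s
11–12 s: -2 × 1 = -2 m/s
Δv = 12 m/s, so v(12) = 8 + (12) = 20 m/s.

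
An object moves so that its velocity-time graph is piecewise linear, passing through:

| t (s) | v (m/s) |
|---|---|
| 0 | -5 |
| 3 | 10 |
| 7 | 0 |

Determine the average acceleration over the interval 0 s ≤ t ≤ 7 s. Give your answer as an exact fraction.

Average acceleration = Δv/Δt = (0 − -5)/(7 − 0) = 5/7 m/s².

5/7 m/s²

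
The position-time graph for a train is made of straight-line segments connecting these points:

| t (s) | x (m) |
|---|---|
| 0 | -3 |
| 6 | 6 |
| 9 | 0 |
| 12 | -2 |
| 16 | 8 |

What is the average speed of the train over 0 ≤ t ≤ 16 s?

Average speed = (total path length)/(elapsed time); on a piecewise-linear x-t graph the path length is Σ|Δx|.
0–6 s: |Δx| = |6 − -3| = 9 m
6–9 s: |Δx| = |0 − 6| = 6 m
9–12 s: |Δx| = |-2 − 0| = 2 m
12–16 s: |Δx| = |8 − -2| = 10 m
Total path = 27 m; average speed = 27/16 = 1.6875 m/s.

1.6875 m/s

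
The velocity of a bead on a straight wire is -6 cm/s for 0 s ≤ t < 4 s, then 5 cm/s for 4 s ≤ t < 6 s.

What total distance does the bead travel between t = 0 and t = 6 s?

Total distance travelled is ∫|v| dt — sum the magnitudes of each area piece.
0–4 s: |-6| × 4 = 24 cm
4–6 s: |5| × 2 = 10 cm
Total distance = 34 cm

34 cm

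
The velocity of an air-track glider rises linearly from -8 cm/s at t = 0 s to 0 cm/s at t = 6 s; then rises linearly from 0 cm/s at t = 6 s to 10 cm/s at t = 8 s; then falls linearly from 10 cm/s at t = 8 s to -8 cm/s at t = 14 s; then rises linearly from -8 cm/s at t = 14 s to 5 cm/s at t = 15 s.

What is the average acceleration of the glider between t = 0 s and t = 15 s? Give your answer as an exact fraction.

13/15 cm/s²

Average acceleration = Δv/Δt = (5 − -8)/(15 − 0) = 13/15 cm/s².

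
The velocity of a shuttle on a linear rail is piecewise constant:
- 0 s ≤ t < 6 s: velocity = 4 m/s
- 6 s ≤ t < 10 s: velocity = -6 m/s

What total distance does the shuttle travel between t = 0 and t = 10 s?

Distance (not displacement) is the total path length: add the absolute areas under v-t.
0–6 s: |4| × 6 = 24 m
6–10 s: |-6| × 4 = 24 m
Total distance = 48 m

48 m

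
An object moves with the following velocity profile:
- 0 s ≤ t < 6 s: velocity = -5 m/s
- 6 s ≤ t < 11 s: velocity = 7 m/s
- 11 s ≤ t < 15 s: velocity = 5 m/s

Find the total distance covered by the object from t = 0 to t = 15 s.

85 m

Distance (not displacement) is the total path length: add the absolute areas under v-t.
0–6 s: |-5| × 6 = 30 m
6–11 s: |7| × 5 = 35 m
11–15 s: |5| × 4 = 20 m
Total distance = 85 m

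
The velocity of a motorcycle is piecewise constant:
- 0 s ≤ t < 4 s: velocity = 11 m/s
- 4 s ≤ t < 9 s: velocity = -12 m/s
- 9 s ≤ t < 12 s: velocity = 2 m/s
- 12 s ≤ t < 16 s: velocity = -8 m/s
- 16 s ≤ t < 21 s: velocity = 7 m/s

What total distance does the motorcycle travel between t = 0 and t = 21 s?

Total distance travelled is ∫|v| dt — sum the magnitudes of each area piece.
0–4 s: |11| × 4 = 44 m
4–9 s: |-12| × 5 = 60 m
9–12 s: |2| × 3 = 6 m
12–16 s: |-8| × 4 = 32 m
16–21 s: |7| × 5 = 35 m
Total distance = 177 m

177 m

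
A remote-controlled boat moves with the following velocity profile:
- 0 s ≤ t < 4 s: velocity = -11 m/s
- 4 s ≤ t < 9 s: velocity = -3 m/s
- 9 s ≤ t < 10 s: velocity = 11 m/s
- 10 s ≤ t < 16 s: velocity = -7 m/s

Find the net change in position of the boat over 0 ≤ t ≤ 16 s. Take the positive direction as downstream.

-90 m

Net displacement equals the area under the velocity-time graph (areas below the axis count negative).
0–4 s: -11 × 4 = -44 m
4–9 s: -3 × 5 = -15 m
9–10 s: 11 × 1 = 11 m
10–16 s: -7 × 6 = -42 m
Net displacement = -90 m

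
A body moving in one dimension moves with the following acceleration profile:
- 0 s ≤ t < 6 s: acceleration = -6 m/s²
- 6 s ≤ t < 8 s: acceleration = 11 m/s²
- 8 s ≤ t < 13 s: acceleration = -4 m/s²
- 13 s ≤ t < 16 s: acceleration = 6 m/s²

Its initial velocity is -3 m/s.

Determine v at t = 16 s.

Δv equals the area under the a-t graph; then v = v₀ + Δv.
0–6 s: -6 × 6 = -36 m/s
6–8 s: 11 × 2 = 22 m/s
8–13 s: -4 × 5 = -20 m/s
13–16 s: 6 × 3 = 18 m/s
Δv = -16 m/s, so v(16) = -3 + (-16) = -19 m/s.

-19 m/s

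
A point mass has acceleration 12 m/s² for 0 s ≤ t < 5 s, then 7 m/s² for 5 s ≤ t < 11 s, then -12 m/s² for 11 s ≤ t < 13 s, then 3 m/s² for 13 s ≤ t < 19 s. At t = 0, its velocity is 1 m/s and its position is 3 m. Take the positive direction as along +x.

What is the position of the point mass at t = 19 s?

On each constant-a segment, Δv = aΔt and Δx = v₀Δt + ½aΔt²; chain segment to segment.
0–5 s: v starts 1 m/s; Δx = 1·5 + ½·12·5² = 155 m; v ends 61 m/s.
5–11 s: v starts 61 m/s; Δx = 61·6 + ½·7·6² = 492 m; v ends 103 m/s.
11–13 s: v starts 103 m/s; Δx = 103·2 + ½·-12·2² = 182 m; v ends 79 m/s.
13–19 s: v starts 79 m/s; Δx = 79·6 + ½·3·6² = 528 m; v ends 97 m/s.
x(19) = 3 + Σ Δx = 1360 m.

1360 m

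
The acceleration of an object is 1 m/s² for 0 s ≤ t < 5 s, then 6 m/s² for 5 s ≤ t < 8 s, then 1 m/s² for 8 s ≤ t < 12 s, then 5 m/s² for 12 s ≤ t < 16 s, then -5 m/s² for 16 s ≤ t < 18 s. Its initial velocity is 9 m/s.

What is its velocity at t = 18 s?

Δv equals the area under the a-t graph; then v = v₀ + Δv.
0–5 s: 1 × 5 = 5 m/s
5–8 s: 6 × 3 = 18 m/s
8–12 s: 1 × 4 = 4 m/s
12–16 s: 5 × 4 = 20 m/s
16–18 s: -5 × 2 = -10 m/s
Δv = 37 m/s, so v(18) = 9 + (37) = 46 m/s.

46 m/s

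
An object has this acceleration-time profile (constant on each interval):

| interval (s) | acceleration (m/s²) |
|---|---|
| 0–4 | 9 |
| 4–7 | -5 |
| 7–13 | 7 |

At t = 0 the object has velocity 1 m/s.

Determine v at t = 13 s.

64 m/s

Δv equals the area under the a-t graph; then v = v₀ + Δv.
0–4 s: 9 × 4 = 36 m/s
4–7 s: -5 × 3 = -15 m/s
7–13 s: 7 × 6 = 42 m/s
Δv = 63 m/s, so v(13) = 1 + (63) = 64 m/s.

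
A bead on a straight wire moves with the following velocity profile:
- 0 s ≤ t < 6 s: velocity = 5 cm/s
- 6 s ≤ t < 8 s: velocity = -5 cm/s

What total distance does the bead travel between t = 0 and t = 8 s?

40 cm

Distance (not displacement) is the total path length: add the absolute areas under v-t.
0–6 s: |5| × 6 = 30 cm
6–8 s: |-5| × 2 = 10 cm
Total distance = 40 cm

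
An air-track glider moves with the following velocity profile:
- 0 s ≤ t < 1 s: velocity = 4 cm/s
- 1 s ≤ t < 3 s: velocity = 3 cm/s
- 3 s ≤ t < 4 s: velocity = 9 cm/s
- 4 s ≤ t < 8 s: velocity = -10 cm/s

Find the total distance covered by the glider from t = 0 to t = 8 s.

Distance (not displacement) is the total path length: add the absolute areas under v-t.
0–1 s: |4| × 1 = 4 cm
1–3 s: |3| × 2 = 6 cm
3–4 s: |9| × 1 = 9 cm
4–8 s: |-10| × 4 = 40 cm
Total distance = 59 cm

59 cm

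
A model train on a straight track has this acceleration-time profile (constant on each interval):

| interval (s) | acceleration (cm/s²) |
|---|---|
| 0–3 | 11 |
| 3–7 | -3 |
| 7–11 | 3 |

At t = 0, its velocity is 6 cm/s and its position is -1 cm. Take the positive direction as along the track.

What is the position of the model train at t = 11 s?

330.5 cm

On each constant-a segment, Δv = aΔt and Δx = v₀Δt + ½aΔt²; chain segment to segment.
0–3 s: v starts 6 cm/s; Δx = 6·3 + ½·11·3² = 67.5 cm; v ends 39 cm/s.
3–7 s: v starts 39 cm/s; Δx = 39·4 + ½·-3·4² = 132 cm; v ends 27 cm/s.
7–11 s: v starts 27 cm/s; Δx = 27·4 + ½·3·4² = 132 cm; v ends 39 cm/s.
x(11) = -1 + Σ Δx = 330.5 cm.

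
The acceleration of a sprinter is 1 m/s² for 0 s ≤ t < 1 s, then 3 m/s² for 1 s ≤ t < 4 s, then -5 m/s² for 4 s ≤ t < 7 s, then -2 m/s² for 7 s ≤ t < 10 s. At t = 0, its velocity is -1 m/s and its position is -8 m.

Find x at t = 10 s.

On each constant-a segment, Δv = aΔt and Δx = v₀Δt + ½aΔt²; chain segment to segment.
0–1 s: v starts -1 m/s; Δx = -1·1 + ½·1·1² = -0.5 m; v ends 0 m/s.
1–4 s: v starts 0 m/s; Δx = 0·3 + ½·3·3² = 13.5 m; v ends 9 m/s.
4–7 s: v starts 9 m/s; Δx = 9·3 + ½·-5·3² = 4.5 m; v ends -6 m/s.
7–10 s: v starts -6 m/s; Δx = -6·3 + ½·-2·3² = -27 m; v ends -12 m/s.
x(10) = -8 + Σ Δx = -17.5 m.

-17.5 m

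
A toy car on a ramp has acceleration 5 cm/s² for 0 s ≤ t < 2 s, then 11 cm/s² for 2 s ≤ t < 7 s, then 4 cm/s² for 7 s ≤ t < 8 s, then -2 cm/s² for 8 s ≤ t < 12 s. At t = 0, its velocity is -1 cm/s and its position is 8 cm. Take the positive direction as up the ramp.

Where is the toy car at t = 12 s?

520.5 cm

On each constant-a segment, Δv = aΔt and Δx = v₀Δt + ½aΔt²; chain segment to segment.
0–2 s: v starts -1 cm/s; Δx = -1·2 + ½·5·2² = 8 cm; v ends 9 cm/s.
2–7 s: v starts 9 cm/s; Δx = 9·5 + ½·11·5² = 182.5 cm; v ends 64 cm/s.
7–8 s: v starts 64 cm/s; Δx = 64·1 + ½·4·1² = 66 cm; v ends 68 cm/s.
8–12 s: v starts 68 cm/s; Δx = 68·4 + ½·-2·4² = 256 cm; v ends 60 cm/s.
x(12) = 8 + Σ Δx = 520.5 cm.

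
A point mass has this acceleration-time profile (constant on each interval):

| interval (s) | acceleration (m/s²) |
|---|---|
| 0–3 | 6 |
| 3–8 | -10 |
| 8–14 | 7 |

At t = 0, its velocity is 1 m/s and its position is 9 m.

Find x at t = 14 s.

-51 m

On each constant-a segment, Δv = aΔt and Δx = v₀Δt + ½aΔt²; chain segment to segment.
0–3 s: v starts 1 m/s; Δx = 1·3 + ½·6·3² = 30 m; v ends 19 m/s.
3–8 s: v starts 19 m/s; Δx = 19·5 + ½·-10·5² = -30 m; v ends -31 m/s.
8–14 s: v starts -31 m/s; Δx = -31·6 + ½·7·6² = -60 m; v ends 11 m/s.
x(14) = 9 + Σ Δx = -51 m.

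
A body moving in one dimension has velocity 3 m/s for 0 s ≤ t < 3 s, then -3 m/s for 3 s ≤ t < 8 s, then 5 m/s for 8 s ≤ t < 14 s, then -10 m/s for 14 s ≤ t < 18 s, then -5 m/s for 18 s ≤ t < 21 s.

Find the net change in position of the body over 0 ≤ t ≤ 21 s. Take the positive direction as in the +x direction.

-31 m

Net displacement equals the area under the velocity-time graph (areas below the axis count negative).
0–3 s: 3 × 3 = 9 m
3–8 s: -3 × 5 = -15 m
8–14 s: 5 × 6 = 30 m
14–18 s: -10 × 4 = -40 m
18–21 s: -5 × 3 = -15 m
Net displacement = -31 m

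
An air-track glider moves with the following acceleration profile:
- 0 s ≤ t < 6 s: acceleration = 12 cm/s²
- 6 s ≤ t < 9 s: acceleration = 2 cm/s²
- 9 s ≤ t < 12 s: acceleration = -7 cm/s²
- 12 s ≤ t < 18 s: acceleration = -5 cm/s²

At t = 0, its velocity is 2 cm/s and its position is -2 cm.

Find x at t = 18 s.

On each constant-a segment, Δv = aΔt and Δx = v₀Δt + ½aΔt²; chain segment to segment.
0–6 s: v starts 2 cm/s; Δx = 2·6 + ½·12·6² = 228 cm; v ends 74 cm/s.
6–9 s: v starts 74 cm/s; Δx = 74·3 + ½·2·3² = 231 cm; v ends 80 cm/s.
9–12 s: v starts 80 cm/s; Δx = 80·3 + ½·-7·3² = 208.5 cm; v ends 59 cm/s.
12–18 s: v starts 59 cm/s; Δx = 59·6 + ½·-5·6² = 264 cm; v ends 29 cm/s.
x(18) = -2 + Σ Δx = 929.5 cm.

929.5 cm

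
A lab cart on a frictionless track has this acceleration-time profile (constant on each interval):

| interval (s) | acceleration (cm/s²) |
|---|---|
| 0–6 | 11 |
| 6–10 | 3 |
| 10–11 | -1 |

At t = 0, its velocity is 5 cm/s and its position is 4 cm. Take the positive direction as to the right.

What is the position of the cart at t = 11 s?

622.5 cm

On each constant-a segment, Δv = aΔt and Δx = v₀Δt + ½aΔt²; chain segment to segment.
0–6 s: v starts 5 cm/s; Δx = 5·6 + ½·11·6² = 228 cm; v ends 71 cm/s.
6–10 s: v starts 71 cm/s; Δx = 71·4 + ½·3·4² = 308 cm; v ends 83 cm/s.
10–11 s: v starts 83 cm/s; Δx = 83·1 + ½·-1·1² = 82.5 cm; v ends 82 cm/s.
x(11) = 4 + Σ Δx = 622.5 cm.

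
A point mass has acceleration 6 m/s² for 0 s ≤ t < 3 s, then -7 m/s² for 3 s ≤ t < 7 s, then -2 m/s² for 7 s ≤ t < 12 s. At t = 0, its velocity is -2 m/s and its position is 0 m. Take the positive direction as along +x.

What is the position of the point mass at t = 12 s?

On each constant-a segment, Δv = aΔt and Δx = v₀Δt + ½aΔt²; chain segment to segment.
0–3 s: v starts -2 m/s; Δx = -2·3 + ½·6·3² = 21 m; v ends 16 m/s.
3–7 s: v starts 16 m/s; Δx = 16·4 + ½·-7·4² = 8 m; v ends -12 m/s.
7–12 s: v starts -12 m/s; Δx = -12·5 + ½·-2·5² = -85 m; v ends -22 m/s.
x(12) = 0 + Σ Δx = -56 m.

-56 m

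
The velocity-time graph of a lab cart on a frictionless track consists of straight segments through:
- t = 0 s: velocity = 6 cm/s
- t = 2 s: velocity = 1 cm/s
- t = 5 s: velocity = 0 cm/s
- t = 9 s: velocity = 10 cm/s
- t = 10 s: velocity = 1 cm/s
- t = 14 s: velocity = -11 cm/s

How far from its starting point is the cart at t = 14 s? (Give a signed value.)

14 cm

Net displacement equals the area under the velocity-time graph (areas below the axis count negative).
0–2 s: ½(6 + 1)(2) = 7 cm
2–5 s: ½(1 + 0)(3) = 1.5 cm
5–9 s: ½(0 + 10)(4) = 20 cm
9–10 s: ½(10 + 1)(1) = 5.5 cm
10–14 s: ½(1 + -11)(4) = -20 cm
Net displacement = 14 cm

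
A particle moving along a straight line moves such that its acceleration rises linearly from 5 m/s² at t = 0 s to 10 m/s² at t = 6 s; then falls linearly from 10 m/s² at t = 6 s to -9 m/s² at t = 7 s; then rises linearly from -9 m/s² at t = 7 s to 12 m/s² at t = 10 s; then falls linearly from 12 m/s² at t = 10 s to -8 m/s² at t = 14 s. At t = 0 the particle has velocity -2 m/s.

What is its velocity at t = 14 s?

56 m/s

Δv equals the area under the a-t graph; then v = v₀ + Δv.
0–6 s: ½(5 + 10)(6) = 45 m/s
6–7 s: ½(10 + -9)(1) = 0.5 m/s
7–10 s: ½(-9 + 12)(3) = 4.5 m/s
10–14 s: ½(12 + -8)(4) = 8 m/s
Δv = 58 m/s, so v(14) = -2 + (58) = 56 m/s.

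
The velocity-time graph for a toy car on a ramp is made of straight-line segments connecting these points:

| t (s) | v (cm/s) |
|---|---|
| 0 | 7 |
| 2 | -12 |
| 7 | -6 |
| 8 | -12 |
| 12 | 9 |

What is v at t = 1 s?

On 0–2 s the graph is linear from 7 to -12 cm/s: v(1) = 7 + (-12 − 7)·(1 − 0)/(2 − 0) = -2.5 cm/s.

-2.5 cm/s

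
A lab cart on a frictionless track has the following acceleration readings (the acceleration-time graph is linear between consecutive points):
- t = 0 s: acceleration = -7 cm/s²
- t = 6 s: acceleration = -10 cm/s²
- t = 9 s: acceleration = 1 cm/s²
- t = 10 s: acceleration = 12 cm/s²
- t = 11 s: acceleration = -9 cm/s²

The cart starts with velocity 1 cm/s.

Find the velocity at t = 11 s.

-55.5 cm/s

Δv equals the area under the a-t graph; then v = v₀ + Δv.
0–6 s: ½(-7 + -10)(6) = -51 cm/s
6–9 s: ½(-10 + 1)(3) = -13.5 cm/s
9–10 s: ½(1 + 12)(1) = 6.5 cm/s
10–11 s: ½(12 + -9)(1) = 1.5 cm/s
Δv = -56.5 cm/s, so v(11) = 1 + (-56.5) = -55.5 cm/s.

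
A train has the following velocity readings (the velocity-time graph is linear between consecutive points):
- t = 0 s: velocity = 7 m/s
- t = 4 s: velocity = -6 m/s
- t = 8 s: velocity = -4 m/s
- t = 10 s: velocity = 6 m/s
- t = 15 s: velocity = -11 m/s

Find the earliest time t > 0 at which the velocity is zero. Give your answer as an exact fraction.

t = 28/13 s

v changes sign on 0–4 s (from 7 to -6); the graph is linear there, so v = 0 at t = 0 + (-7)·(4 − 0)/(-6 − 7) = 28/13 s.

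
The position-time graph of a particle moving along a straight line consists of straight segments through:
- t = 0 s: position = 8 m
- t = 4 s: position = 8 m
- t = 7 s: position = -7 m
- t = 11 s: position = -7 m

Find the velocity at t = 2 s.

0 m/s

Velocity is the slope of the x-t graph on 0–4 s: (8 − 8)/(4 − 0) = 0 m/s.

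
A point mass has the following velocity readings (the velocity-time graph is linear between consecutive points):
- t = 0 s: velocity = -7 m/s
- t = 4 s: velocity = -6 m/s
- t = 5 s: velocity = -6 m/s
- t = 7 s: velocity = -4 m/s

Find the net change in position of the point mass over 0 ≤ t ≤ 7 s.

Net displacement equals the area under the velocity-time graph (areas below the axis count negative).
0–4 s: ½(-7 + -6)(4) = -26 m
4–5 s: -6 × 1 = -6 m
5–7 s: ½(-6 + -4)(2) = -10 m
Net displacement = -42 m

-42 m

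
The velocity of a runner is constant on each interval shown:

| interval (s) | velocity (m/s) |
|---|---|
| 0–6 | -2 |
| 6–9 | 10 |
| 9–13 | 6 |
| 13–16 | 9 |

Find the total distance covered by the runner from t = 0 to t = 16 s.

Total distance travelled is ∫|v| dt — sum the magnitudes of each area piece.
0–6 s: |-2| × 6 = 12 m
6–9 s: |10| × 3 = 30 m
9–13 s: |6| × 4 = 24 m
13–16 s: |9| × 3 = 27 m
Total distance = 93 m

93 m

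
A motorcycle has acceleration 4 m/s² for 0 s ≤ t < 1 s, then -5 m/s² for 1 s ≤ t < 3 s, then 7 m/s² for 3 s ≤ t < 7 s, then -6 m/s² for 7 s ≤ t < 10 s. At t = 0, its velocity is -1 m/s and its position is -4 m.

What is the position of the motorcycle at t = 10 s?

57 m

On each constant-a segment, Δv = aΔt and Δx = v₀Δt + ½aΔt²; chain segment to segment.
0–1 s: v starts -1 m/s; Δx = -1·1 + ½·4·1² = 1 m; v ends 3 m/s.
1–3 s: v starts 3 m/s; Δx = 3·2 + ½·-5·2² = -4 m; v ends -7 m/s.
3–7 s: v starts -7 m/s; Δx = -7·4 + ½·7·4² = 28 m; v ends 21 m/s.
7–10 s: v starts 21 m/s; Δx = 21·3 + ½·-6·3² = 36 m; v ends 3 m/s.
x(10) = -4 + Σ Δx = 57 m.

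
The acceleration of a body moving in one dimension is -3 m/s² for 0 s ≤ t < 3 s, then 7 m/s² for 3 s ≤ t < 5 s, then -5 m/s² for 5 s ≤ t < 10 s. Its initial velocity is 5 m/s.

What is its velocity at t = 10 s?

Δv equals the area under the a-t graph; then v = v₀ + Δv.
0–3 s: -3 × 3 = -9 m/s
3–5 s: 7 × 2 = 14 m/s
5–10 s: -5 × 5 = -25 m/s
Δv = -20 m/s, so v(10) = 5 + (-20) = -15 m/s.

-15 m/s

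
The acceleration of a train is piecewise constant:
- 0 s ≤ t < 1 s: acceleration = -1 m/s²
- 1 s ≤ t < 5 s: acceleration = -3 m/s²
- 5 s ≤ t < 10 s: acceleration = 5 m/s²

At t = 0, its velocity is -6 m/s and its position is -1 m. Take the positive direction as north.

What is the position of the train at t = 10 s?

On each constant-a segment, Δv = aΔt and Δx = v₀Δt + ½aΔt²; chain segment to segment.
0–1 s: v starts -6 m/s; Δx = -6·1 + ½·-1·1² = -6.5 m; v ends -7 m/s.
1–5 s: v starts -7 m/s; Δx = -7·4 + ½·-3·4² = -52 m; v ends -19 m/s.
5–10 s: v starts -19 m/s; Δx = -19·5 + ½·5·5² = -32.5 m; v ends 6 m/s.
x(10) = -1 + Σ Δx = -92 m.

-92 m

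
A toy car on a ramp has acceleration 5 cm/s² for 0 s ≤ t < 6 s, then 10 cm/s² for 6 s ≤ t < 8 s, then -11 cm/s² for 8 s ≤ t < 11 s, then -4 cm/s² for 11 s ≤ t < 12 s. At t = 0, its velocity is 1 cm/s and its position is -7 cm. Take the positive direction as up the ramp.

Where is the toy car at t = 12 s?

On each constant-a segment, Δv = aΔt and Δx = v₀Δt + ½aΔt²; chain segment to segment.
0–6 s: v starts 1 cm/s; Δx = 1·6 + ½·5·6² = 96 cm; v ends 31 cm/s.
6–8 s: v starts 31 cm/s; Δx = 31·2 + ½·10·2² = 82 cm; v ends 51 cm/s.
8–11 s: v starts 51 cm/s; Δx = 51·3 + ½·-11·3² = 103.5 cm; v ends 18 cm/s.
11–12 s: v starts 18 cm/s; Δx = 18·1 + ½·-4·1² = 16 cm; v ends 14 cm/s.
x(12) = -7 + Σ Δx = 290.5 cm.

290.5 cm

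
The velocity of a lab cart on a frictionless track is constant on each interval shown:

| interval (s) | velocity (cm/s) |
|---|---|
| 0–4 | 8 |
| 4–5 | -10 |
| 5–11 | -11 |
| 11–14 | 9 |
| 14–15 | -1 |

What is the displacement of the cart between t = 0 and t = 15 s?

Displacement is the signed area under the v-t curve.
0–4 s: 8 × 4 = 32 cm
4–5 s: -10 × 1 = -10 cm
5–11 s: -11 × 6 = -66 cm
11–14 s: 9 × 3 = 27 cm
14–15 s: -1 × 1 = -1 cm
Net displacement = -18 cm

-18 cm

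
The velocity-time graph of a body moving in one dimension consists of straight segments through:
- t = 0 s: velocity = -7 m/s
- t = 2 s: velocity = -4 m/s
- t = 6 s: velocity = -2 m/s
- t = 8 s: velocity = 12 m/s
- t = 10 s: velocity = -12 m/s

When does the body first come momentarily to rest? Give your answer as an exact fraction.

t = 44/7 s

v changes sign on 6–8 s (from -2 to 12); the graph is linear there, so v = 0 at t = 6 + (2)·(8 − 6)/(12 − -2) = 44/7 s.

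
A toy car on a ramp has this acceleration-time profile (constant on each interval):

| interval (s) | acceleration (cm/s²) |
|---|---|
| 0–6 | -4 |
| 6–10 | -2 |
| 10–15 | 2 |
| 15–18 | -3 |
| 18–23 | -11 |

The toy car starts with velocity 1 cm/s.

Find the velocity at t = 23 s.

Δv equals the area under the a-t graph; then v = v₀ + Δv.
0–6 s: -4 × 6 = -24 cm/s
6–10 s: -2 × 4 = -8 cm/s
10–15 s: 2 × 5 = 10 cm/s
15–18 s: -3 × 3 = -9 cm/s
18–23 s: -11 × 5 = -55 cm/s
Δv = -86 cm/s, so v(23) = 1 + (-86) = -85 cm/s.

-85 cm/s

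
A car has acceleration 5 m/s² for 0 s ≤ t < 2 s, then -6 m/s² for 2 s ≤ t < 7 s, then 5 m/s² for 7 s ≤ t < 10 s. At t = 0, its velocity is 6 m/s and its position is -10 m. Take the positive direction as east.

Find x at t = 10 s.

On each constant-a segment, Δv = aΔt and Δx = v₀Δt + ½aΔt²; chain segment to segment.
0–2 s: v starts 6 m/s; Δx = 6·2 + ½·5·2² = 22 m; v ends 16 m/s.
2–7 s: v starts 16 m/s; Δx = 16·5 + ½·-6·5² = 5 m; v ends -14 m/s.
7–10 s: v starts -14 m/s; Δx = -14·3 + ½·5·3² = -19.5 m; v ends 1 m/s.
x(10) = -10 + Σ Δx = -2.5 m.

-2.5 m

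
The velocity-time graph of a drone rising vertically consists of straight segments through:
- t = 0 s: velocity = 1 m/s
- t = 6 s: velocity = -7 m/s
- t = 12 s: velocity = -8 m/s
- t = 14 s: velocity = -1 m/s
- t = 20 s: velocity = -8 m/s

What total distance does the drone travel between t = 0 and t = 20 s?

99.75 m

Distance (not displacement) is the total path length: add the absolute areas under v-t.
0–6 s: v = 0 at t = 0.75 s; triangle areas 0.375 + 18.375 = 18.75 m
6–12 s: |½(-7 + -8)(6)| = 45 m
12–14 s: |½(-8 + -1)(2)| = 9 m
14–20 s: |½(-1 + -8)(6)| = 27 m
Total distance = 99.75 m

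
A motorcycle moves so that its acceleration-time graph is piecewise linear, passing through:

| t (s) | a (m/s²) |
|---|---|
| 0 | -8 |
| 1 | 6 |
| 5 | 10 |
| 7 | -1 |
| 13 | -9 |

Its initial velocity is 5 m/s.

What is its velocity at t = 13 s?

15 m/s

Δv equals the area under the a-t graph; then v = v₀ + Δv.
0–1 s: ½(-8 + 6)(1) = -1 m/s
1–5 s: ½(6 + 10)(4) = 32 m/s
5–7 s: ½(10 + -1)(2) = 9 m/s
7–13 s: ½(-1 + -9)(6) = -30 m/s
Δv = 10 m/s, so v(13) = 5 + (10) = 15 m/s.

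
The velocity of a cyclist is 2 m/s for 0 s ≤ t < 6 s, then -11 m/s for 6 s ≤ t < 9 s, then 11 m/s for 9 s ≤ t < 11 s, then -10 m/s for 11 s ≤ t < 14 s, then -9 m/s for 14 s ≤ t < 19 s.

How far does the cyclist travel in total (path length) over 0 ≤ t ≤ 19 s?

142 m

Total distance travelled is ∫|v| dt — sum the magnitudes of each area piece.
0–6 s: |2| × 6 = 12 m
6–9 s: |-11| × 3 = 33 m
9–11 s: |11| × 2 = 22 m
11–14 s: |-10| × 3 = 30 m
14–19 s: |-9| × 5 = 45 m
Total distance = 142 m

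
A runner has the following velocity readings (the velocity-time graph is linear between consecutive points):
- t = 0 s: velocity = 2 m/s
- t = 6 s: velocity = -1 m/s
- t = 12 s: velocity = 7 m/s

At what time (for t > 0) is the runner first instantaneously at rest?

t = 4 s

v changes sign on 0–6 s (from 2 to -1); the graph is linear there, so v = 0 at t = 0 + (-2)·(6 − 0)/(-1 − 2) = 4 s.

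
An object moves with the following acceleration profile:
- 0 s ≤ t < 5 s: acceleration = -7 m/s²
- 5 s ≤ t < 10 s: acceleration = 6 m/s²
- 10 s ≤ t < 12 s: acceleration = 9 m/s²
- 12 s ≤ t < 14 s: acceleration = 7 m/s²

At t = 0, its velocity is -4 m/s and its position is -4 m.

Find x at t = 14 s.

-199.5 m

On each constant-a segment, Δv = aΔt and Δx = v₀Δt + ½aΔt²; chain segment to segment.
0–5 s: v starts -4 m/s; Δx = -4·5 + ½·-7·5² = -107.5 m; v ends -39 m/s.
5–10 s: v starts -39 m/s; Δx = -39·5 + ½·6·5² = -120 m; v ends -9 m/s.
10–12 s: v starts -9 m/s; Δx = -9·2 + ½·9·2² = 0 m; v ends 9 m/s.
12–14 s: v starts 9 m/s; Δx = 9·2 + ½·7·2² = 32 m; v ends 23 m/s.
x(14) = -4 + Σ Δx = -199.5 m.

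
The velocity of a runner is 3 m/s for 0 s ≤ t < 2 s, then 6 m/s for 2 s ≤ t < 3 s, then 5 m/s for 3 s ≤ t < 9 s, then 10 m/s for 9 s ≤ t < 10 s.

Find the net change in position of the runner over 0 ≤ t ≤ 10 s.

52 m

Net displacement equals the area under the velocity-time graph (areas below the axis count negative).
0–2 s: 3 × 2 = 6 m
2–3 s: 6 × 1 = 6 m
3–9 s: 5 × 6 = 30 m
9–10 s: 10 × 1 = 10 m
Net displacement = 52 m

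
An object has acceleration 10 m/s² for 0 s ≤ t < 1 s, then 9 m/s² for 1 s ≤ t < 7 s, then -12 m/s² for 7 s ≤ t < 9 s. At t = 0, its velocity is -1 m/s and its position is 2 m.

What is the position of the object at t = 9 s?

On each constant-a segment, Δv = aΔt and Δx = v₀Δt + ½aΔt²; chain segment to segment.
0–1 s: v starts -1 m/s; Δx = -1·1 + ½·10·1² = 4 m; v ends 9 m/s.
1–7 s: v starts 9 m/s; Δx = 9·6 + ½·9·6² = 216 m; v ends 63 m/s.
7–9 s: v starts 63 m/s; Δx = 63·2 + ½·-12·2² = 102 m; v ends 39 m/s.
x(9) = 2 + Σ Δx = 324 m.

324 m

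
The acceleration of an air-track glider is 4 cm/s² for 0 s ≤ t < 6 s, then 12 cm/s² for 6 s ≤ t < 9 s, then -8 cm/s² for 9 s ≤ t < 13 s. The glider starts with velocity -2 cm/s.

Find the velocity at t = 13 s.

Δv equals the area under the a-t graph; then v = v₀ + Δv.
0–6 s: 4 × 6 = 24 cm/s
6–9 s: 12 × 3 = 36 cm/s
9–13 s: -8 × 4 = -32 cm/s
Δv = 28 cm/s, so v(13) = -2 + (28) = 26 cm/s.

26 cm/s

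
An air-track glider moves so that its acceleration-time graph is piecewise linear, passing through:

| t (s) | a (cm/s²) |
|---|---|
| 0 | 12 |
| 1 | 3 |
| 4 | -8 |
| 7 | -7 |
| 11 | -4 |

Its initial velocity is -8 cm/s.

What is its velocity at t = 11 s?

Δv equals the area under the a-t graph; then v = v₀ + Δv.
0–1 s: ½(12 + 3)(1) = 7.5 cm/s
1–4 s: ½(3 + -8)(3) = -7.5 cm/s
4–7 s: ½(-8 + -7)(3) = -22.5 cm/s
7–11 s: ½(-7 + -4)(4) = -22 cm/s
Δv = -44.5 cm/s, so v(11) = -8 + (-44.5) = -52.5 cm/s.

-52.5 cm/s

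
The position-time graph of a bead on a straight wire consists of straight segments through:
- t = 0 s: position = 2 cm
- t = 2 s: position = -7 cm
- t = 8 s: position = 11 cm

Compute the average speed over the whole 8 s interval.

Average speed = (total path length)/(elapsed time); on a piecewise-linear x-t graph the path length is Σ|Δx|.
0–2 s: |Δx| = |-7 − 2| = 9 cm
2–8 s: |Δx| = |11 − -7| = 18 cm
Total path = 27 cm; average speed = 27/8 = 3.375 cm/s.

3.375 cm/s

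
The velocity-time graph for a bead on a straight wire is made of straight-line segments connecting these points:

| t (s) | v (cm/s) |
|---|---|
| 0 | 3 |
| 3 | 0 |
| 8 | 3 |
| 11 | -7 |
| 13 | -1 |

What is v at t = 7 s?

On 3–8 s the graph is linear from 0 to 3 cm/s: v(7) = 0 + (3 − 0)·(7 − 3)/(8 − 3) = 2.4 cm/s.

2.4 cm/s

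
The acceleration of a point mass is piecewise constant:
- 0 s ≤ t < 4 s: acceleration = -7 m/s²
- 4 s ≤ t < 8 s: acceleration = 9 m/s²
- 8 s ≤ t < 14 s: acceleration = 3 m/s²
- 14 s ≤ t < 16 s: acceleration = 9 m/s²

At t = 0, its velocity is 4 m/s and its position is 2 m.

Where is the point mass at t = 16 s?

On each constant-a segment, Δv = aΔt and Δx = v₀Δt + ½aΔt²; chain segment to segment.
0–4 s: v starts 4 m/s; Δx = 4·4 + ½·-7·4² = -40 m; v ends -24 m/s.
4–8 s: v starts -24 m/s; Δx = -24·4 + ½·9·4² = -24 m; v ends 12 m/s.
8–14 s: v starts 12 m/s; Δx = 12·6 + ½·3·6² = 126 m; v ends 30 m/s.
14–16 s: v starts 30 m/s; Δx = 30·2 + ½·9·2² = 78 m; v ends 48 m/s.
x(16) = 2 + Σ Δx = 142 m.

142 m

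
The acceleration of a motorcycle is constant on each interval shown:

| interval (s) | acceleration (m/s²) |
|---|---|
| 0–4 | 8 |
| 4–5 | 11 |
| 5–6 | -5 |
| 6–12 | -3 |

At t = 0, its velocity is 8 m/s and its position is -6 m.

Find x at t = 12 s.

406 m

On each constant-a segment, Δv = aΔt and Δx = v₀Δt + ½aΔt²; chain segment to segment.
0–4 s: v starts 8 m/s; Δx = 8·4 + ½·8·4² = 96 m; v ends 40 m/s.
4–5 s: v starts 40 m/s; Δx = 40·1 + ½·11·1² = 45.5 m; v ends 51 m/s.
5–6 s: v starts 51 m/s; Δx = 51·1 + ½·-5·1² = 48.5 m; v ends 46 m/s.
6–12 s: v starts 46 m/s; Δx = 46·6 + ½·-3·6² = 222 m; v ends 28 m/s.
x(12) = -6 + Σ Δx = 406 m.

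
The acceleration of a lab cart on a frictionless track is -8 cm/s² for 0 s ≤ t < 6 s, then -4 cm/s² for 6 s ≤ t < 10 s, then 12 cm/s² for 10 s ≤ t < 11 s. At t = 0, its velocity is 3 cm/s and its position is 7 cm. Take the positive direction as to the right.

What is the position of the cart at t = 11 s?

-386 cm

On each constant-a segment, Δv = aΔt and Δx = v₀Δt + ½aΔt²; chain segment to segment.
0–6 s: v starts 3 cm/s; Δx = 3·6 + ½·-8·6² = -126 cm; v ends -45 cm/s.
6–10 s: v starts -45 cm/s; Δx = -45·4 + ½·-4·4² = -212 cm; v ends -61 cm/s.
10–11 s: v starts -61 cm/s; Δx = -61·1 + ½·12·1² = -55 cm; v ends -49 cm/s.
x(11) = 7 + Σ Δx = -386 cm.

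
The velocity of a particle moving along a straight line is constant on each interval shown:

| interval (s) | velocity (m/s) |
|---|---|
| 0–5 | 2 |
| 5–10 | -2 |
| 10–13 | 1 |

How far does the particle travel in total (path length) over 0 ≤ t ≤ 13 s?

23 m

Distance (not displacement) is the total path length: add the absolute areas under v-t.
0–5 s: |2| × 5 = 10 m
5–10 s: |-2| × 5 = 10 m
10–13 s: |1| × 3 = 3 m
Total distance = 23 m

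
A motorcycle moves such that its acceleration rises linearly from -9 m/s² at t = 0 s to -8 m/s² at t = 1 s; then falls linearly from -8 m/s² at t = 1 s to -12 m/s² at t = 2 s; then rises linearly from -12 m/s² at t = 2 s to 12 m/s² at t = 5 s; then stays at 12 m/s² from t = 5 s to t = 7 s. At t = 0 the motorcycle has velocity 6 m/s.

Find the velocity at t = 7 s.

Δv equals the area under the a-t graph; then v = v₀ + Δv.
0–1 s: ½(-9 + -8)(1) = -8.5 m/s
1–2 s: ½(-8 + -12)(1) = -10 m/s
2–5 s: ½(-12 + 12)(3) = 0 m/s
5–7 s: 12 × 2 = 24 m/s
Δv = 5.5 m/s, so v(7) = 6 + (5.5) = 11.5 m/s.

11.5 m/s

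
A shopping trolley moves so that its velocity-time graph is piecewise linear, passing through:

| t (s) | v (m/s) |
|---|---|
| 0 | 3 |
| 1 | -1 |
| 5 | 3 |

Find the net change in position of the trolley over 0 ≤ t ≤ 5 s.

Net displacement equals the area under the velocity-time graph (areas below the axis count negative).
0–1 s: ½(3 + -1)(1) = 1 m
1–5 s: ½(-1 + 3)(4) = 4 m
Net displacement = 5 m

5 m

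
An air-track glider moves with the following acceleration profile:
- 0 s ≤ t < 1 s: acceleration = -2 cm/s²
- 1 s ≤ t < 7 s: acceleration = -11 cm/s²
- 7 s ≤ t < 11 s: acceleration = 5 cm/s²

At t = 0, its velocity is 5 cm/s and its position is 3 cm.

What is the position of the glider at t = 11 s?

On each constant-a segment, Δv = aΔt and Δx = v₀Δt + ½aΔt²; chain segment to segment.
0–1 s: v starts 5 cm/s; Δx = 5·1 + ½·-2·1² = 4 cm; v ends 3 cm/s.
1–7 s: v starts 3 cm/s; Δx = 3·6 + ½·-11·6² = -180 cm; v ends -63 cm/s.
7–11 s: v starts -63 cm/s; Δx = -63·4 + ½·5·4² = -212 cm; v ends -43 cm/s.
x(11) = 3 + Σ Δx = -385 cm.

-385 cm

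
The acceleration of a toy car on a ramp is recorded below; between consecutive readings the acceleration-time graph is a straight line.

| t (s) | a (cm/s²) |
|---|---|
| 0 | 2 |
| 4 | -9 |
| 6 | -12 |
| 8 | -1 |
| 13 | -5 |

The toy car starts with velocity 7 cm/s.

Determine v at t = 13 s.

-56 cm/s

Δv equals the area under the a-t graph; then v = v₀ + Δv.
0–4 s: ½(2 + -9)(4) = -14 cm/s
4–6 s: ½(-9 + -12)(2) = -21 cm/s
6–8 s: ½(-12 + -1)(2) = -13 cm/s
8–13 s: ½(-1 + -5)(5) = -15 cm/s
Δv = -63 cm/s, so v(13) = 7 + (-63) = -56 cm/s.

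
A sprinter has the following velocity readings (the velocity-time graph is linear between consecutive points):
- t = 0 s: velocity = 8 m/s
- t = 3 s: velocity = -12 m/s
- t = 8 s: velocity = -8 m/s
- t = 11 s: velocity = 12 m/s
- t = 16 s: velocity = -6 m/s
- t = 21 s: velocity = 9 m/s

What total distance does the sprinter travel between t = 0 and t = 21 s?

Distance (not displacement) is the total path length: add the absolute areas under v-t.
0–3 s: v = 0 at t = 1.2 s; triangle areas 4.8 + 10.8 = 15.6 m
3–8 s: |½(-12 + -8)(5)| = 50 m
8–11 s: v = 0 at t = 9.2 s; triangle areas 4.8 + 10.8 = 15.6 m
11–16 s: v = 0 at t = 43/3 s; triangle areas 20 + 5 = 25 m
16–21 s: v = 0 at t = 18 s; triangle areas 6 + 13.5 = 19.5 m
Total distance = 125.7 m

125.7 m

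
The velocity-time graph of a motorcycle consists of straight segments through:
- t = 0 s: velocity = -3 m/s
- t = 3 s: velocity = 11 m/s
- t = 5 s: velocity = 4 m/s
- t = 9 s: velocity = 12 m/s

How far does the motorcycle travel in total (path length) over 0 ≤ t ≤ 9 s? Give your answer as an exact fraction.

Distance (not displacement) is the total path length: add the absolute areas under v-t.
0–3 s: v = 0 at t = 9/14 s; triangle areas 27/28 + 363/28 = 195/14 m
3–5 s: |½(11 + 4)(2)| = 15 m
5–9 s: |½(4 + 12)(4)| = 32 m
Total distance = 853/14 m

853/14 m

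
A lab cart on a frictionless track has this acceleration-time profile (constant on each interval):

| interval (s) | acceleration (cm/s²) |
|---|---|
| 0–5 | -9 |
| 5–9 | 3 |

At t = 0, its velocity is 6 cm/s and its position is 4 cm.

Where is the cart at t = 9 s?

On each constant-a segment, Δv = aΔt and Δx = v₀Δt + ½aΔt²; chain segment to segment.
0–5 s: v starts 6 cm/s; Δx = 6·5 + ½·-9·5² = -82.5 cm; v ends -39 cm/s.
5–9 s: v starts -39 cm/s; Δx = -39·4 + ½·3·4² = -132 cm; v ends -27 cm/s.
x(9) = 4 + Σ Δx = -210.5 cm.

-210.5 cm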